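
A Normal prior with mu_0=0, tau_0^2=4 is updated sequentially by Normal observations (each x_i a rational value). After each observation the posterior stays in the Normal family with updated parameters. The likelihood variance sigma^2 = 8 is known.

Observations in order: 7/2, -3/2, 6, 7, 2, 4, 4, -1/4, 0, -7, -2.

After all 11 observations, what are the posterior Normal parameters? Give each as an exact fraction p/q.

mu_0=63/52, tau_0^2=8/13

obs 1: x=7/2 → posterior Normal(7/6, 8/3)
obs 2: x=-3/2 → posterior Normal(1/2, 2)
obs 3: x=6 → posterior Normal(8/5, 8/5)
obs 4: x=7 → posterior Normal(5/2, 4/3)
obs 5: x=2 → posterior Normal(17/7, 8/7)
obs 6: x=4 → posterior Normal(21/8, 1)
obs 7: x=4 → posterior Normal(25/9, 8/9)
obs 8: x=-1/4 → posterior Normal(99/40, 4/5)
obs 9: x=0 → posterior Normal(9/4, 8/11)
obs 10: x=-7 → posterior Normal(71/48, 2/3)
obs 11: x=-2 → posterior Normal(63/52, 8/13)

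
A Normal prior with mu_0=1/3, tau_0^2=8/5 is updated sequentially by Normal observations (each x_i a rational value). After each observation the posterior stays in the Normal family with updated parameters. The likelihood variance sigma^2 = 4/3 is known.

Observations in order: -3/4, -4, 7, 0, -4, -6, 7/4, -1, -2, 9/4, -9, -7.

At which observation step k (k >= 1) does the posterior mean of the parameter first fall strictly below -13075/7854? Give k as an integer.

obs 1: x=-3/4 → posterior Normal(-17/66, 8/11)
obs 2: x=-4 → posterior Normal(-161/102, 8/17)
obs 3: x=7 → posterior Normal(91/138, 8/23)
obs 4: x=0 → posterior Normal(91/174, 8/29)
obs 5: x=-4 → posterior Normal(-53/210, 8/35)
obs 6: x=-6 → posterior Normal(-269/246, 8/41)
obs 7: x=7/4 → posterior Normal(-103/141, 8/47)
obs 8: x=-1 → posterior Normal(-121/159, 8/53)
obs 9: x=-2 → posterior Normal(-157/177, 8/59)
obs 10: x=9/4 → posterior Normal(-233/390, 8/65)
obs 11: x=-9 → posterior Normal(-557/426, 8/71)
obs 12: x=-7 → posterior Normal(-809/462, 8/77)

k = 12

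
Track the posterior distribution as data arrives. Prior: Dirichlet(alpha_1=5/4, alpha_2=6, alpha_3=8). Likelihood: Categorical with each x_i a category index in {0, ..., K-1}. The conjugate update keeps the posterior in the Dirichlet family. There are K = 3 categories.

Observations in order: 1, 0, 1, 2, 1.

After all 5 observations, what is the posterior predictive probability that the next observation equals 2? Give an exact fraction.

obs 1: x=1 → posterior Dirichlet(5/4, 7, 8)
obs 2: x=0 → posterior Dirichlet(9/4, 7, 8)
obs 3: x=1 → posterior Dirichlet(9/4, 8, 8)
obs 4: x=2 → posterior Dirichlet(9/4, 8, 9)
obs 5: x=1 → posterior Dirichlet(9/4, 9, 9)

4/9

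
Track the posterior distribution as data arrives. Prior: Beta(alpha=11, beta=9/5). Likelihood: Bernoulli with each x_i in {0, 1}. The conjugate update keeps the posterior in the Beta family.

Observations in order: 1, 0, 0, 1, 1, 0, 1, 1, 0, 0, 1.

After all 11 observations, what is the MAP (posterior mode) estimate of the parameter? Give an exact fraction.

obs 1: x=1 → posterior Beta(12, 9/5)
obs 2: x=0 → posterior Beta(12, 14/5)
obs 3: x=0 → posterior Beta(12, 19/5)
obs 4: x=1 → posterior Beta(13, 19/5)
obs 5: x=1 → posterior Beta(14, 19/5)
obs 6: x=0 → posterior Beta(14, 24/5)
obs 7: x=1 → posterior Beta(15, 24/5)
obs 8: x=1 → posterior Beta(16, 24/5)
obs 9: x=0 → posterior Beta(16, 29/5)
obs 10: x=0 → posterior Beta(16, 34/5)
obs 11: x=1 → posterior Beta(17, 34/5)

80/109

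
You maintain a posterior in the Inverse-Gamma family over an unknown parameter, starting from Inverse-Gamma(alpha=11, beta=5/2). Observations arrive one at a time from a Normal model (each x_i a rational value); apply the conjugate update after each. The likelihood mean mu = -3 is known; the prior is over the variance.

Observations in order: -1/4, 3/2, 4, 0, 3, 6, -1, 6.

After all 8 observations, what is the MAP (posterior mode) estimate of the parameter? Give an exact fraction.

obs 1: x=-1/4 → posterior Inverse-Gamma(23/2, 201/32)
obs 2: x=3/2 → posterior Inverse-Gamma(12, 525/32)
obs 3: x=4 → posterior Inverse-Gamma(25/2, 1309/32)
obs 4: x=0 → posterior Inverse-Gamma(13, 1453/32)
obs 5: x=3 → posterior Inverse-Gamma(27/2, 2029/32)
obs 6: x=6 → posterior Inverse-Gamma(14, 3325/32)
obs 7: x=-1 → posterior Inverse-Gamma(29/2, 3389/32)
obs 8: x=6 → posterior Inverse-Gamma(15, 4685/32)

4685/512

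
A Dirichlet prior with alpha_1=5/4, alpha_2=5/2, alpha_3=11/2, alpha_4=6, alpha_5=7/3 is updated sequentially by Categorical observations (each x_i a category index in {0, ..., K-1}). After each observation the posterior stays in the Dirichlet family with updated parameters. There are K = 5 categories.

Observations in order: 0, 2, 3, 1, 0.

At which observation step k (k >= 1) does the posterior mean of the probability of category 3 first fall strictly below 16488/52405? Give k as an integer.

k = 2

obs 1: x=0 → posterior Dirichlet(9/4, 5/2, 11/2, 6, 7/3)
obs 2: x=2 → posterior Dirichlet(9/4, 5/2, 13/2, 6, 7/3)
obs 3: x=3 → posterior Dirichlet(9/4, 5/2, 13/2, 7, 7/3)
obs 4: x=1 → posterior Dirichlet(9/4, 7/2, 13/2, 7, 7/3)
obs 5: x=0 → posterior Dirichlet(13/4, 7/2, 13/2, 7, 7/3)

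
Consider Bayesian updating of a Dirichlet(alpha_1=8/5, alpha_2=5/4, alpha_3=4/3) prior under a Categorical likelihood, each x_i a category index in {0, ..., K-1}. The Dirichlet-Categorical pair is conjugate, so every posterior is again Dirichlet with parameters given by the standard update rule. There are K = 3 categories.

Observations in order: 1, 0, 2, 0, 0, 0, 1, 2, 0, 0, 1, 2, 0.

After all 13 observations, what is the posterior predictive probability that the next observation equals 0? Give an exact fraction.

516/1031

obs 1: x=1 → posterior Dirichlet(8/5, 9/4, 4/3)
obs 2: x=0 → posterior Dirichlet(13/5, 9/4, 4/3)
obs 3: x=2 → posterior Dirichlet(13/5, 9/4, 7/3)
obs 4: x=0 → posterior Dirichlet(18/5, 9/4, 7/3)
obs 5: x=0 → posterior Dirichlet(23/5, 9/4, 7/3)
obs 6: x=0 → posterior Dirichlet(28/5, 9/4, 7/3)
obs 7: x=1 → posterior Dirichlet(28/5, 13/4, 7/3)
obs 8: x=2 → posterior Dirichlet(28/5, 13/4, 10/3)
obs 9: x=0 → posterior Dirichlet(33/5, 13/4, 10/3)
obs 10: x=0 → posterior Dirichlet(38/5, 13/4, 10/3)
obs 11: x=1 → posterior Dirichlet(38/5, 17/4, 10/3)
obs 12: x=2 → posterior Dirichlet(38/5, 17/4, 13/3)
obs 13: x=0 → posterior Dirichlet(43/5, 17/4, 13/3)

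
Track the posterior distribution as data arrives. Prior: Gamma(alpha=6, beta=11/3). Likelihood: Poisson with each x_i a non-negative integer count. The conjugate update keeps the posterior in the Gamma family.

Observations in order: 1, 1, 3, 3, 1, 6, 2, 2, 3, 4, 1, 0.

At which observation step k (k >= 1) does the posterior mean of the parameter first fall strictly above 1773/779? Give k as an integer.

obs 1: x=1 → posterior Gamma(7, 14/3)
obs 2: x=1 → posterior Gamma(8, 17/3)
obs 3: x=3 → posterior Gamma(11, 20/3)
obs 4: x=3 → posterior Gamma(14, 23/3)
obs 5: x=1 → posterior Gamma(15, 26/3)
obs 6: x=6 → posterior Gamma(21, 29/3)
obs 7: x=2 → posterior Gamma(23, 32/3)
obs 8: x=2 → posterior Gamma(25, 35/3)
obs 9: x=3 → posterior Gamma(28, 38/3)
obs 10: x=4 → posterior Gamma(32, 41/3)
obs 11: x=1 → posterior Gamma(33, 44/3)
obs 12: x=0 → posterior Gamma(33, 47/3)

k = 10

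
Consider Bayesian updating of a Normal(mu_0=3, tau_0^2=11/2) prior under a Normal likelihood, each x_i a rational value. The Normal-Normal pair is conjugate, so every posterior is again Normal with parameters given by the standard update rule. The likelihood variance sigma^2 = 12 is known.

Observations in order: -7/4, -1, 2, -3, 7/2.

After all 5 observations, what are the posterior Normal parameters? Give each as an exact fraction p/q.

obs 1: x=-7/4 → posterior Normal(211/140, 132/35)
obs 2: x=-1 → posterior Normal(167/184, 66/23)
obs 3: x=2 → posterior Normal(85/76, 44/19)
obs 4: x=-3 → posterior Normal(123/272, 33/17)
obs 5: x=7/2 → posterior Normal(277/316, 132/79)

mu_0=277/316, tau_0^2=132/79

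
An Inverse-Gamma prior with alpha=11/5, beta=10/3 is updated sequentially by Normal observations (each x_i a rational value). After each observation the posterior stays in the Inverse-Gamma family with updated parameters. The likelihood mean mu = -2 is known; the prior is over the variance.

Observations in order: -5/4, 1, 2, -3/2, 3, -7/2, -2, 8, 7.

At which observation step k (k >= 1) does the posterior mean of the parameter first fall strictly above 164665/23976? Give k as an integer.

k = 5

obs 1: x=-5/4 → posterior Inverse-Gamma(27/10, 347/96)
obs 2: x=1 → posterior Inverse-Gamma(16/5, 779/96)
obs 3: x=2 → posterior Inverse-Gamma(37/10, 1547/96)
obs 4: x=-3/2 → posterior Inverse-Gamma(21/5, 1559/96)
obs 5: x=3 → posterior Inverse-Gamma(47/10, 2759/96)
obs 6: x=-7/2 → posterior Inverse-Gamma(26/5, 2867/96)
obs 7: x=-2 → posterior Inverse-Gamma(57/10, 2867/96)
obs 8: x=8 → posterior Inverse-Gamma(31/5, 7667/96)
obs 9: x=7 → posterior Inverse-Gamma(67/10, 11555/96)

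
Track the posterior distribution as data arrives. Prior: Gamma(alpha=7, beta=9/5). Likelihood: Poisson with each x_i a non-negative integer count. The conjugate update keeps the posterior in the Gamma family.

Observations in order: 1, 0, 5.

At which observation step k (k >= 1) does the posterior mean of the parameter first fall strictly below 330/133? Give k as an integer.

k = 2

obs 1: x=1 → posterior Gamma(8, 14/5)
obs 2: x=0 → posterior Gamma(8, 19/5)
obs 3: x=5 → posterior Gamma(13, 24/5)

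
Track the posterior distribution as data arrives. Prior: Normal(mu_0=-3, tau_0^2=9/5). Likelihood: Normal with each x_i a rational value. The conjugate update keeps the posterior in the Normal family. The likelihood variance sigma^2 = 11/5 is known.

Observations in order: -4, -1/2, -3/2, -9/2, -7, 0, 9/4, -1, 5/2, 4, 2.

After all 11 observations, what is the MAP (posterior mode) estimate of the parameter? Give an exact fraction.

obs 1: x=-4 → posterior Normal(-69/20, 99/100)
obs 2: x=-1/2 → posterior Normal(-147/58, 99/145)
obs 3: x=-3/2 → posterior Normal(-87/38, 99/190)
obs 4: x=-9/2 → posterior Normal(-255/94, 99/235)
obs 5: x=-7 → posterior Normal(-381/112, 99/280)
obs 6: x=0 → posterior Normal(-381/130, 99/325)
obs 7: x=9/4 → posterior Normal(-681/296, 99/370)
obs 8: x=-1 → posterior Normal(-717/332, 99/415)
obs 9: x=5/2 → posterior Normal(-627/368, 99/460)
obs 10: x=4 → posterior Normal(-483/404, 99/505)
obs 11: x=2 → posterior Normal(-411/440, 9/50)

-411/440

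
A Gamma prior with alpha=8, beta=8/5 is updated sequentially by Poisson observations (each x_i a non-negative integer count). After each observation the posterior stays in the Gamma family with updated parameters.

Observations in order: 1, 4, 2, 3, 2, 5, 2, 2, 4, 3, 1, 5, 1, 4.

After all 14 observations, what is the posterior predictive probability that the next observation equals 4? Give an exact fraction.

12207318665940508727492095923511419791577361306640272332612931446277990795414170749104029696000000/74641904363802797266214264251282814828210937723598580648775167654622860253966874545947033752606667

obs 1: x=1 → posterior Gamma(9, 13/5)
obs 2: x=4 → posterior Gamma(13, 18/5)
obs 3: x=2 → posterior Gamma(15, 23/5)
obs 4: x=3 → posterior Gamma(18, 28/5)
obs 5: x=2 → posterior Gamma(20, 33/5)
obs 6: x=5 → posterior Gamma(25, 38/5)
obs 7: x=2 → posterior Gamma(27, 43/5)
obs 8: x=2 → posterior Gamma(29, 48/5)
obs 9: x=4 → posterior Gamma(33, 53/5)
obs 10: x=3 → posterior Gamma(36, 58/5)
obs 11: x=1 → posterior Gamma(37, 63/5)
obs 12: x=5 → posterior Gamma(42, 68/5)
obs 13: x=1 → posterior Gamma(43, 73/5)
obs 14: x=4 → posterior Gamma(47, 78/5)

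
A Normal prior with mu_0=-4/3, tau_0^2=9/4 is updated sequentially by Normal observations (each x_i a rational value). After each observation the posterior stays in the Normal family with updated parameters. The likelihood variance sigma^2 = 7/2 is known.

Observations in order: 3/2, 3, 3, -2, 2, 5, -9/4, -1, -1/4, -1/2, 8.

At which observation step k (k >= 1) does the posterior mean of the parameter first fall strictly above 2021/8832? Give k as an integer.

obs 1: x=3/2 → posterior Normal(-31/138, 63/46)
obs 2: x=3 → posterior Normal(131/192, 63/64)
obs 3: x=3 → posterior Normal(293/246, 63/82)
obs 4: x=-2 → posterior Normal(37/60, 63/100)
obs 5: x=2 → posterior Normal(293/354, 63/118)
obs 6: x=5 → posterior Normal(563/408, 63/136)
obs 7: x=-9/4 → posterior Normal(883/924, 9/22)
obs 8: x=-1 → posterior Normal(775/1032, 63/172)
obs 9: x=-1/4 → posterior Normal(187/285, 63/190)
obs 10: x=-1/2 → posterior Normal(347/624, 63/208)
obs 11: x=8 → posterior Normal(779/678, 63/226)

k = 2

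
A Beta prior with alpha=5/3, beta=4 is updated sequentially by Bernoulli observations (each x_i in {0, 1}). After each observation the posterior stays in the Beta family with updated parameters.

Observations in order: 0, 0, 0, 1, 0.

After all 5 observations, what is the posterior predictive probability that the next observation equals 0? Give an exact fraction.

obs 1: x=0 → posterior Beta(5/3, 5)
obs 2: x=0 → posterior Beta(5/3, 6)
obs 3: x=0 → posterior Beta(5/3, 7)
obs 4: x=1 → posterior Beta(8/3, 7)
obs 5: x=0 → posterior Beta(8/3, 8)

3/4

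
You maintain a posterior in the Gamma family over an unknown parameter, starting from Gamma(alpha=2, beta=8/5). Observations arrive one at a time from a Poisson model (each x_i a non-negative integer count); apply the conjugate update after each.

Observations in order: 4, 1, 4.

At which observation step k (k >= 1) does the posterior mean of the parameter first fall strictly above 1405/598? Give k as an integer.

k = 3

obs 1: x=4 → posterior Gamma(6, 13/5)
obs 2: x=1 → posterior Gamma(7, 18/5)
obs 3: x=4 → posterior Gamma(11, 23/5)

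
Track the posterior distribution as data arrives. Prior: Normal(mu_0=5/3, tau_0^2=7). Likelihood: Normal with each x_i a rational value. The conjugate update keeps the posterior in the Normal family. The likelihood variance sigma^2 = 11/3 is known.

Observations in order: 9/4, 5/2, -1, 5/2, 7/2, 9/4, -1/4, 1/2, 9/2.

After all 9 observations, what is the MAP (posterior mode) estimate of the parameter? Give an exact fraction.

4441/2400

obs 1: x=9/4 → posterior Normal(787/384, 77/32)
obs 2: x=5/2 → posterior Normal(1417/636, 77/53)
obs 3: x=-1 → posterior Normal(1165/888, 77/74)
obs 4: x=5/2 → posterior Normal(359/228, 77/95)
obs 5: x=7/2 → posterior Normal(2677/1392, 77/116)
obs 6: x=9/4 → posterior Normal(811/411, 77/137)
obs 7: x=-1/4 → posterior Normal(3181/1896, 77/158)
obs 8: x=1/2 → posterior Normal(3307/2148, 77/179)
obs 9: x=9/2 → posterior Normal(4441/2400, 77/200)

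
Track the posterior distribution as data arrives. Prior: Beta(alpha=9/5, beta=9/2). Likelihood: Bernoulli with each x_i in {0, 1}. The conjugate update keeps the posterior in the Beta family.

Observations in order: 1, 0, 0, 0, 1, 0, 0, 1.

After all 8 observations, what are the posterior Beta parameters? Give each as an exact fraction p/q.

obs 1: x=1 → posterior Beta(14/5, 9/2)
obs 2: x=0 → posterior Beta(14/5, 11/2)
obs 3: x=0 → posterior Beta(14/5, 13/2)
obs 4: x=0 → posterior Beta(14/5, 15/2)
obs 5: x=1 → posterior Beta(19/5, 15/2)
obs 6: x=0 → posterior Beta(19/5, 17/2)
obs 7: x=0 → posterior Beta(19/5, 19/2)
obs 8: x=1 → posterior Beta(24/5, 19/2)

alpha=24/5, beta=19/2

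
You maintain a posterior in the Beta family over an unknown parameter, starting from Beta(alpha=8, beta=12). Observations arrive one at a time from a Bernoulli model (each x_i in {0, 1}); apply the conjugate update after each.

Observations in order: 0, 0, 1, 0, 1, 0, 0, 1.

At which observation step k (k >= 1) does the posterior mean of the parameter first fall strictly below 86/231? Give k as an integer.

obs 1: x=0 → posterior Beta(8, 13)
obs 2: x=0 → posterior Beta(8, 14)
obs 3: x=1 → posterior Beta(9, 14)
obs 4: x=0 → posterior Beta(9, 15)
obs 5: x=1 → posterior Beta(10, 15)
obs 6: x=0 → posterior Beta(10, 16)
obs 7: x=0 → posterior Beta(10, 17)
obs 8: x=1 → posterior Beta(11, 17)

k = 2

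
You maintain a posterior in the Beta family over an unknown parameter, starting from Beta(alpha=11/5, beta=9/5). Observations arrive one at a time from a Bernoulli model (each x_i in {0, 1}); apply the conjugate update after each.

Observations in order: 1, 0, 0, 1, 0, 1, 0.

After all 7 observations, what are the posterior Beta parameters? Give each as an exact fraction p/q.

alpha=26/5, beta=29/5

obs 1: x=1 → posterior Beta(16/5, 9/5)
obs 2: x=0 → posterior Beta(16/5, 14/5)
obs 3: x=0 → posterior Beta(16/5, 19/5)
obs 4: x=1 → posterior Beta(21/5, 19/5)
obs 5: x=0 → posterior Beta(21/5, 24/5)
obs 6: x=1 → posterior Beta(26/5, 24/5)
obs 7: x=0 → posterior Beta(26/5, 29/5)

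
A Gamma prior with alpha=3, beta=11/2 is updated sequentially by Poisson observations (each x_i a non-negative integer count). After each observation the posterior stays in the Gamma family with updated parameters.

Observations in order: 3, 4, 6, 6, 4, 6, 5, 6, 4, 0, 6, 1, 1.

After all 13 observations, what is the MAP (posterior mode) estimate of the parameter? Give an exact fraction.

obs 1: x=3 → posterior Gamma(6, 13/2)
obs 2: x=4 → posterior Gamma(10, 15/2)
obs 3: x=6 → posterior Gamma(16, 17/2)
obs 4: x=6 → posterior Gamma(22, 19/2)
obs 5: x=4 → posterior Gamma(26, 21/2)
obs 6: x=6 → posterior Gamma(32, 23/2)
obs 7: x=5 → posterior Gamma(37, 25/2)
obs 8: x=6 → posterior Gamma(43, 27/2)
obs 9: x=4 → posterior Gamma(47, 29/2)
obs 10: x=0 → posterior Gamma(47, 31/2)
obs 11: x=6 → posterior Gamma(53, 33/2)
obs 12: x=1 → posterior Gamma(54, 35/2)
obs 13: x=1 → posterior Gamma(55, 37/2)

108/37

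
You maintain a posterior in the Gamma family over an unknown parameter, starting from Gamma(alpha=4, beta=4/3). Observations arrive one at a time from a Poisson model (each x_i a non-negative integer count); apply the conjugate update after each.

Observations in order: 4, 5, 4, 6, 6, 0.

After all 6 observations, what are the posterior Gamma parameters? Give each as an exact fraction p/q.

alpha=29, beta=22/3

obs 1: x=4 → posterior Gamma(8, 7/3)
obs 2: x=5 → posterior Gamma(13, 10/3)
obs 3: x=4 → posterior Gamma(17, 13/3)
obs 4: x=6 → posterior Gamma(23, 16/3)
obs 5: x=6 → posterior Gamma(29, 19/3)
obs 6: x=0 → posterior Gamma(29, 22/3)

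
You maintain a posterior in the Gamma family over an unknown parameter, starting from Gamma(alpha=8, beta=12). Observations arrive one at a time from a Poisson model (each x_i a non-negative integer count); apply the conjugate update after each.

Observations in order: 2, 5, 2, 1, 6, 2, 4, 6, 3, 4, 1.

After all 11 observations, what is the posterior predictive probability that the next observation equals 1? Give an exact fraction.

9066036640490357856718124906349978429902268891182530112708651/32169616653111091033856618808434137911335827171513004936134656

obs 1: x=2 → posterior Gamma(10, 13)
obs 2: x=5 → posterior Gamma(15, 14)
obs 3: x=2 → posterior Gamma(17, 15)
obs 4: x=1 → posterior Gamma(18, 16)
obs 5: x=6 → posterior Gamma(24, 17)
obs 6: x=2 → posterior Gamma(26, 18)
obs 7: x=4 → posterior Gamma(30, 19)
obs 8: x=6 → posterior Gamma(36, 20)
obs 9: x=3 → posterior Gamma(39, 21)
obs 10: x=4 → posterior Gamma(43, 22)
obs 11: x=1 → posterior Gamma(44, 23)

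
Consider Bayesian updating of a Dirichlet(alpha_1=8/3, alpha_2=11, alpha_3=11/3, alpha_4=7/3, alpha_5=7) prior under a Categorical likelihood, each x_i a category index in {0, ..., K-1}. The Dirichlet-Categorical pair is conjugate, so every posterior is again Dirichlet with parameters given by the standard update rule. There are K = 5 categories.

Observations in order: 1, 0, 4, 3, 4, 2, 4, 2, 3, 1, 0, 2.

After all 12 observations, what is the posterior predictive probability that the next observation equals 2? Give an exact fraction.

obs 1: x=1 → posterior Dirichlet(8/3, 12, 11/3, 7/3, 7)
obs 2: x=0 → posterior Dirichlet(11/3, 12, 11/3, 7/3, 7)
obs 3: x=4 → posterior Dirichlet(11/3, 12, 11/3, 7/3, 8)
obs 4: x=3 → posterior Dirichlet(11/3, 12, 11/3, 10/3, 8)
obs 5: x=4 → posterior Dirichlet(11/3, 12, 11/3, 10/3, 9)
obs 6: x=2 → posterior Dirichlet(11/3, 12, 14/3, 10/3, 9)
obs 7: x=4 → posterior Dirichlet(11/3, 12, 14/3, 10/3, 10)
obs 8: x=2 → posterior Dirichlet(11/3, 12, 17/3, 10/3, 10)
obs 9: x=3 → posterior Dirichlet(11/3, 12, 17/3, 13/3, 10)
obs 10: x=1 → posterior Dirichlet(11/3, 13, 17/3, 13/3, 10)
obs 11: x=0 → posterior Dirichlet(14/3, 13, 17/3, 13/3, 10)
obs 12: x=2 → posterior Dirichlet(14/3, 13, 20/3, 13/3, 10)

5/29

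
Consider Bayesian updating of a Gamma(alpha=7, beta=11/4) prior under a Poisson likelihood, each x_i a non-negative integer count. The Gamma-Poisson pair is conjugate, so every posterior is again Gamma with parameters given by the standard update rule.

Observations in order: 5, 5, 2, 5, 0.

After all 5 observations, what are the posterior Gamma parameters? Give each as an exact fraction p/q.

alpha=24, beta=31/4

obs 1: x=5 → posterior Gamma(12, 15/4)
obs 2: x=5 → posterior Gamma(17, 19/4)
obs 3: x=2 → posterior Gamma(19, 23/4)
obs 4: x=5 → posterior Gamma(24, 27/4)
obs 5: x=0 → posterior Gamma(24, 31/4)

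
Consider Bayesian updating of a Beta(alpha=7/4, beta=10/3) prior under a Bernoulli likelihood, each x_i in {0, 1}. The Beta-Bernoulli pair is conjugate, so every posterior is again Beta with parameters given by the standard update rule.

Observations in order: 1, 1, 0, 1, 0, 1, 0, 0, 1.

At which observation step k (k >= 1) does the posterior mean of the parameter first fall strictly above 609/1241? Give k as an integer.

obs 1: x=1 → posterior Beta(11/4, 10/3)
obs 2: x=1 → posterior Beta(15/4, 10/3)
obs 3: x=0 → posterior Beta(15/4, 13/3)
obs 4: x=1 → posterior Beta(19/4, 13/3)
obs 5: x=0 → posterior Beta(19/4, 16/3)
obs 6: x=1 → posterior Beta(23/4, 16/3)
obs 7: x=0 → posterior Beta(23/4, 19/3)
obs 8: x=0 → posterior Beta(23/4, 22/3)
obs 9: x=1 → posterior Beta(27/4, 22/3)

k = 2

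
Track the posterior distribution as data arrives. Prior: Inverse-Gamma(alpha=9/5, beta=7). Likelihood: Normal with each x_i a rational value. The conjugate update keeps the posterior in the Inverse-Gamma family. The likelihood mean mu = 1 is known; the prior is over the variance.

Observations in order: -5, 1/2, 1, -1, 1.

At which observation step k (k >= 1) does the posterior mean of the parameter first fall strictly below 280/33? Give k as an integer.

k = 5

obs 1: x=-5 → posterior Inverse-Gamma(23/10, 25)
obs 2: x=1/2 → posterior Inverse-Gamma(14/5, 201/8)
obs 3: x=1 → posterior Inverse-Gamma(33/10, 201/8)
obs 4: x=-1 → posterior Inverse-Gamma(19/5, 217/8)
obs 5: x=1 → posterior Inverse-Gamma(43/10, 217/8)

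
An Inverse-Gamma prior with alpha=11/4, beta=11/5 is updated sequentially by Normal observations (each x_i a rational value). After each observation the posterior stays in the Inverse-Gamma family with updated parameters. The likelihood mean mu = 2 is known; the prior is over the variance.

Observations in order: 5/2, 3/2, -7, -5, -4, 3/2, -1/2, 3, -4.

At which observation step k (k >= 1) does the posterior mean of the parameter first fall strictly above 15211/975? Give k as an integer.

k = 4

obs 1: x=5/2 → posterior Inverse-Gamma(13/4, 93/40)
obs 2: x=3/2 → posterior Inverse-Gamma(15/4, 49/20)
obs 3: x=-7 → posterior Inverse-Gamma(17/4, 859/20)
obs 4: x=-5 → posterior Inverse-Gamma(19/4, 1349/20)
obs 5: x=-4 → posterior Inverse-Gamma(21/4, 1709/20)
obs 6: x=3/2 → posterior Inverse-Gamma(23/4, 3423/40)
obs 7: x=-1/2 → posterior Inverse-Gamma(25/4, 887/10)
obs 8: x=3 → posterior Inverse-Gamma(27/4, 446/5)
obs 9: x=-4 → posterior Inverse-Gamma(29/4, 536/5)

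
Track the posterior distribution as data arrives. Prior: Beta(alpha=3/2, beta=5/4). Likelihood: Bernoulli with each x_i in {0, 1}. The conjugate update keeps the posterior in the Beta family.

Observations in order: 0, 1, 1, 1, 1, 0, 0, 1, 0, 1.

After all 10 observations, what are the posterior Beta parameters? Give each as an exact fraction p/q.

alpha=15/2, beta=21/4

obs 1: x=0 → posterior Beta(3/2, 9/4)
obs 2: x=1 → posterior Beta(5/2, 9/4)
obs 3: x=1 → posterior Beta(7/2, 9/4)
obs 4: x=1 → posterior Beta(9/2, 9/4)
obs 5: x=1 → posterior Beta(11/2, 9/4)
obs 6: x=0 → posterior Beta(11/2, 13/4)
obs 7: x=0 → posterior Beta(11/2, 17/4)
obs 8: x=1 → posterior Beta(13/2, 17/4)
obs 9: x=0 → posterior Beta(13/2, 21/4)
obs 10: x=1 → posterior Beta(15/2, 21/4)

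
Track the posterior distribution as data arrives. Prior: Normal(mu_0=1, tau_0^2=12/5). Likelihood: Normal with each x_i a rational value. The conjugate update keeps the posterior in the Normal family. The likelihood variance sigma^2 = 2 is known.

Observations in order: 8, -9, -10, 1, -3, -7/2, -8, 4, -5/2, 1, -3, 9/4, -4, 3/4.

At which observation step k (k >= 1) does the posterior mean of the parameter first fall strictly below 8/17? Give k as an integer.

k = 2

obs 1: x=8 → posterior Normal(53/11, 12/11)
obs 2: x=-9 → posterior Normal(-1/17, 12/17)
obs 3: x=-10 → posterior Normal(-61/23, 12/23)
obs 4: x=1 → posterior Normal(-55/29, 12/29)
obs 5: x=-3 → posterior Normal(-73/35, 12/35)
obs 6: x=-7/2 → posterior Normal(-94/41, 12/41)
obs 7: x=-8 → posterior Normal(-142/47, 12/47)
obs 8: x=4 → posterior Normal(-118/53, 12/53)
obs 9: x=-5/2 → posterior Normal(-133/59, 12/59)
obs 10: x=1 → posterior Normal(-127/65, 12/65)
obs 11: x=-3 → posterior Normal(-145/71, 12/71)
obs 12: x=9/4 → posterior Normal(-263/154, 12/77)
obs 13: x=-4 → posterior Normal(-311/166, 12/83)
obs 14: x=3/4 → posterior Normal(-151/89, 12/89)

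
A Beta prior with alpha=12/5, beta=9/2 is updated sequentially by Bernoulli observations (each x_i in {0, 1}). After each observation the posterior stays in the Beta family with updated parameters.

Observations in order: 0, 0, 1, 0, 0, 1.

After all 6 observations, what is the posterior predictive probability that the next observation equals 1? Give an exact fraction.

obs 1: x=0 → posterior Beta(12/5, 11/2)
obs 2: x=0 → posterior Beta(12/5, 13/2)
obs 3: x=1 → posterior Beta(17/5, 13/2)
obs 4: x=0 → posterior Beta(17/5, 15/2)
obs 5: x=0 → posterior Beta(17/5, 17/2)
obs 6: x=1 → posterior Beta(22/5, 17/2)

44/129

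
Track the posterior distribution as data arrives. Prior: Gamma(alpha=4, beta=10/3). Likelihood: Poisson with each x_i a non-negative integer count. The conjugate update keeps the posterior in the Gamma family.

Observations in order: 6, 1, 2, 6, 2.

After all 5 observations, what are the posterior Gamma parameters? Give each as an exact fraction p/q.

alpha=21, beta=25/3

obs 1: x=6 → posterior Gamma(10, 13/3)
obs 2: x=1 → posterior Gamma(11, 16/3)
obs 3: x=2 → posterior Gamma(13, 19/3)
obs 4: x=6 → posterior Gamma(19, 22/3)
obs 5: x=2 → posterior Gamma(21, 25/3)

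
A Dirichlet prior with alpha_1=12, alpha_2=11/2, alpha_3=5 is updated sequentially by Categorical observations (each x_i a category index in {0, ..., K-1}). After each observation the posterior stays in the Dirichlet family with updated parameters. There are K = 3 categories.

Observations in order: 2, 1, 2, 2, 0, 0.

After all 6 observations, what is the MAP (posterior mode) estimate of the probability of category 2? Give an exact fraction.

14/51

obs 1: x=2 → posterior Dirichlet(12, 11/2, 6)
obs 2: x=1 → posterior Dirichlet(12, 13/2, 6)
obs 3: x=2 → posterior Dirichlet(12, 13/2, 7)
obs 4: x=2 → posterior Dirichlet(12, 13/2, 8)
obs 5: x=0 → posterior Dirichlet(13, 13/2, 8)
obs 6: x=0 → posterior Dirichlet(14, 13/2, 8)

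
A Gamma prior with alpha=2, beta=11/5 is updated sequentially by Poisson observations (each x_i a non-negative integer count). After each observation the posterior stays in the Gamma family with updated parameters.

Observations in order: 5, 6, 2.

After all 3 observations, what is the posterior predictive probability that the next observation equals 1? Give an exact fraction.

obs 1: x=5 → posterior Gamma(7, 16/5)
obs 2: x=6 → posterior Gamma(13, 21/5)
obs 3: x=2 → posterior Gamma(15, 26/5)

125794450671429444403200/727423121747185263828481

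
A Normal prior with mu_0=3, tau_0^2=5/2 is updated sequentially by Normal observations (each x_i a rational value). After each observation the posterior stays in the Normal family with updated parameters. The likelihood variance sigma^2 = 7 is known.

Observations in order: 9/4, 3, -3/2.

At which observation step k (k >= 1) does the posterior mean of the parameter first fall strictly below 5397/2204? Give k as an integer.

obs 1: x=9/4 → posterior Normal(213/76, 35/19)
obs 2: x=3 → posterior Normal(91/32, 35/24)
obs 3: x=-3/2 → posterior Normal(243/116, 35/29)

k = 3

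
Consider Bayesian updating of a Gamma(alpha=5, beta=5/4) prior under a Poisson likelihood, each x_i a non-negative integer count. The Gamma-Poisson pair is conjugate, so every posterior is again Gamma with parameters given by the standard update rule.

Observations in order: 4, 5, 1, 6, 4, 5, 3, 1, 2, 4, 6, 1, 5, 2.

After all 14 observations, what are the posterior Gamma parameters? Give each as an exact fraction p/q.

alpha=54, beta=61/4

obs 1: x=4 → posterior Gamma(9, 9/4)
obs 2: x=5 → posterior Gamma(14, 13/4)
obs 3: x=1 → posterior Gamma(15, 17/4)
obs 4: x=6 → posterior Gamma(21, 21/4)
obs 5: x=4 → posterior Gamma(25, 25/4)
obs 6: x=5 → posterior Gamma(30, 29/4)
obs 7: x=3 → posterior Gamma(33, 33/4)
obs 8: x=1 → posterior Gamma(34, 37/4)
obs 9: x=2 → posterior Gamma(36, 41/4)
obs 10: x=4 → posterior Gamma(40, 45/4)
obs 11: x=6 → posterior Gamma(46, 49/4)
obs 12: x=1 → posterior Gamma(47, 53/4)
obs 13: x=5 → posterior Gamma(52, 57/4)
obs 14: x=2 → posterior Gamma(54, 61/4)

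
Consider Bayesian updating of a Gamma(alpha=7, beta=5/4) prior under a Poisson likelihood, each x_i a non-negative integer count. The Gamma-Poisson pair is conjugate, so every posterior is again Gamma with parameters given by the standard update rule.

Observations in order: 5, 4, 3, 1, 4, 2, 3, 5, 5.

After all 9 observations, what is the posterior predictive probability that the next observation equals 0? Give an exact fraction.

obs 1: x=5 → posterior Gamma(12, 9/4)
obs 2: x=4 → posterior Gamma(16, 13/4)
obs 3: x=3 → posterior Gamma(19, 17/4)
obs 4: x=1 → posterior Gamma(20, 21/4)
obs 5: x=4 → posterior Gamma(24, 25/4)
obs 6: x=2 → posterior Gamma(26, 29/4)
obs 7: x=3 → posterior Gamma(29, 33/4)
obs 8: x=5 → posterior Gamma(34, 37/4)
obs 9: x=5 → posterior Gamma(39, 41/4)

791717805254439023624865699561776475898803884688668051353443161/29873632717245815267654448326919473927773651666939258575439453125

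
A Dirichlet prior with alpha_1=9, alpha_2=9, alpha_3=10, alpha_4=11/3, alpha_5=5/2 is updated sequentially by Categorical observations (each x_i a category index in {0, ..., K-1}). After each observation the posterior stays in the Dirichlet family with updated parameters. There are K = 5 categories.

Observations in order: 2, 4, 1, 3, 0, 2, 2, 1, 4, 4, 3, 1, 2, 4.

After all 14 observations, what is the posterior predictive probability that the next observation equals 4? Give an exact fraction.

obs 1: x=2 → posterior Dirichlet(9, 9, 11, 11/3, 5/2)
obs 2: x=4 → posterior Dirichlet(9, 9, 11, 11/3, 7/2)
obs 3: x=1 → posterior Dirichlet(9, 10, 11, 11/3, 7/2)
obs 4: x=3 → posterior Dirichlet(9, 10, 11, 14/3, 7/2)
obs 5: x=0 → posterior Dirichlet(10, 10, 11, 14/3, 7/2)
obs 6: x=2 → posterior Dirichlet(10, 10, 12, 14/3, 7/2)
obs 7: x=2 → posterior Dirichlet(10, 10, 13, 14/3, 7/2)
obs 8: x=1 → posterior Dirichlet(10, 11, 13, 14/3, 7/2)
obs 9: x=4 → posterior Dirichlet(10, 11, 13, 14/3, 9/2)
obs 10: x=4 → posterior Dirichlet(10, 11, 13, 14/3, 11/2)
obs 11: x=3 → posterior Dirichlet(10, 11, 13, 17/3, 11/2)
obs 12: x=1 → posterior Dirichlet(10, 12, 13, 17/3, 11/2)
obs 13: x=2 → posterior Dirichlet(10, 12, 14, 17/3, 11/2)
obs 14: x=4 → posterior Dirichlet(10, 12, 14, 17/3, 13/2)

39/289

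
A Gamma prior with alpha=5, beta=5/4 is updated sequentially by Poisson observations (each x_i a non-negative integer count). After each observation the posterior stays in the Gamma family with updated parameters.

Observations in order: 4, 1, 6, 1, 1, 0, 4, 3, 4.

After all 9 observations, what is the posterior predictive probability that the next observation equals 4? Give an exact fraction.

108597915427779004421133578218396925377969133605148672/719520132584325325720027131110639311373233795166015625

obs 1: x=4 → posterior Gamma(9, 9/4)
obs 2: x=1 → posterior Gamma(10, 13/4)
obs 3: x=6 → posterior Gamma(16, 17/4)
obs 4: x=1 → posterior Gamma(17, 21/4)
obs 5: x=1 → posterior Gamma(18, 25/4)
obs 6: x=0 → posterior Gamma(18, 29/4)
obs 7: x=4 → posterior Gamma(22, 33/4)
obs 8: x=3 → posterior Gamma(25, 37/4)
obs 9: x=4 → posterior Gamma(29, 41/4)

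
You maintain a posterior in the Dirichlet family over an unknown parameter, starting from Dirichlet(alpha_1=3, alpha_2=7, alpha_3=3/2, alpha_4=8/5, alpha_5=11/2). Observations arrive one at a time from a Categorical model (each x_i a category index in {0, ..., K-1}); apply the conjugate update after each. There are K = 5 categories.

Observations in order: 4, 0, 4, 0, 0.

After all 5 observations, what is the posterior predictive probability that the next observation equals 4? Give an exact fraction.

75/236

obs 1: x=4 → posterior Dirichlet(3, 7, 3/2, 8/5, 13/2)
obs 2: x=0 → posterior Dirichlet(4, 7, 3/2, 8/5, 13/2)
obs 3: x=4 → posterior Dirichlet(4, 7, 3/2, 8/5, 15/2)
obs 4: x=0 → posterior Dirichlet(5, 7, 3/2, 8/5, 15/2)
obs 5: x=0 → posterior Dirichlet(6, 7, 3/2, 8/5, 15/2)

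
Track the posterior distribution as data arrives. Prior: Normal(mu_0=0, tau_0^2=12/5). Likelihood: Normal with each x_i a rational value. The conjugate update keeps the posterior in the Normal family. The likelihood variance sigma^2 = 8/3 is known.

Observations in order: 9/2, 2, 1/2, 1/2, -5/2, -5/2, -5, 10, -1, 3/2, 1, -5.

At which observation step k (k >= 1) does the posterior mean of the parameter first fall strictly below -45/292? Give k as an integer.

k = 7

obs 1: x=9/2 → posterior Normal(81/38, 24/19)
obs 2: x=2 → posterior Normal(117/56, 6/7)
obs 3: x=1/2 → posterior Normal(63/37, 24/37)
obs 4: x=1/2 → posterior Normal(135/92, 12/23)
obs 5: x=-5/2 → posterior Normal(9/11, 24/55)
obs 6: x=-5/2 → posterior Normal(45/128, 3/8)
obs 7: x=-5 → posterior Normal(-45/146, 24/73)
obs 8: x=10 → posterior Normal(135/164, 12/41)
obs 9: x=-1 → posterior Normal(9/14, 24/91)
obs 10: x=3/2 → posterior Normal(18/25, 6/25)
obs 11: x=1 → posterior Normal(81/109, 24/109)
obs 12: x=-5 → posterior Normal(18/59, 12/59)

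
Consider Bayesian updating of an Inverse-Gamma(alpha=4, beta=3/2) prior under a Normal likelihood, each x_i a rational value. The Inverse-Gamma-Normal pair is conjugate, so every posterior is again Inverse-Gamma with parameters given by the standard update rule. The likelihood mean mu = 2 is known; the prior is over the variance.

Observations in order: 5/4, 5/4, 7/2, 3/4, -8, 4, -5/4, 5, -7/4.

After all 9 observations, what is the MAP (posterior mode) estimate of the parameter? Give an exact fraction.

2329/304

obs 1: x=5/4 → posterior Inverse-Gamma(9/2, 57/32)
obs 2: x=5/4 → posterior Inverse-Gamma(5, 33/16)
obs 3: x=7/2 → posterior Inverse-Gamma(11/2, 51/16)
obs 4: x=3/4 → posterior Inverse-Gamma(6, 127/32)
obs 5: x=-8 → posterior Inverse-Gamma(13/2, 1727/32)
obs 6: x=4 → posterior Inverse-Gamma(7, 1791/32)
obs 7: x=-5/4 → posterior Inverse-Gamma(15/2, 245/4)
obs 8: x=5 → posterior Inverse-Gamma(8, 263/4)
obs 9: x=-7/4 → posterior Inverse-Gamma(17/2, 2329/32)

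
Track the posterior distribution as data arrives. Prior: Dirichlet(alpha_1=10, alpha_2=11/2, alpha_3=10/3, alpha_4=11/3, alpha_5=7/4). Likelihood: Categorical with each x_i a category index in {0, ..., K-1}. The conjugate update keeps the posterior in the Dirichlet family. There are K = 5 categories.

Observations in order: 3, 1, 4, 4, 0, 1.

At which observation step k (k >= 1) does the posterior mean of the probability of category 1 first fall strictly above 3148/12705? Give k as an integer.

obs 1: x=3 → posterior Dirichlet(10, 11/2, 10/3, 14/3, 7/4)
obs 2: x=1 → posterior Dirichlet(10, 13/2, 10/3, 14/3, 7/4)
obs 3: x=4 → posterior Dirichlet(10, 13/2, 10/3, 14/3, 11/4)
obs 4: x=4 → posterior Dirichlet(10, 13/2, 10/3, 14/3, 15/4)
obs 5: x=0 → posterior Dirichlet(11, 13/2, 10/3, 14/3, 15/4)
obs 6: x=1 → posterior Dirichlet(11, 15/2, 10/3, 14/3, 15/4)

k = 6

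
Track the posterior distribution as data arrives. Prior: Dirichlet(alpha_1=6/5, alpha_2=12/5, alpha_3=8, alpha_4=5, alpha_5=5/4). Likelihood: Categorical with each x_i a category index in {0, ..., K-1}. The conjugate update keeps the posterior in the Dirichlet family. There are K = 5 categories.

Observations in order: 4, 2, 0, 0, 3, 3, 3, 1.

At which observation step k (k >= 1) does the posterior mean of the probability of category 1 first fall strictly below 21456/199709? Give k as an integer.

obs 1: x=4 → posterior Dirichlet(6/5, 12/5, 8, 5, 9/4)
obs 2: x=2 → posterior Dirichlet(6/5, 12/5, 9, 5, 9/4)
obs 3: x=0 → posterior Dirichlet(11/5, 12/5, 9, 5, 9/4)
obs 4: x=0 → posterior Dirichlet(16/5, 12/5, 9, 5, 9/4)
obs 5: x=3 → posterior Dirichlet(16/5, 12/5, 9, 6, 9/4)
obs 6: x=3 → posterior Dirichlet(16/5, 12/5, 9, 7, 9/4)
obs 7: x=3 → posterior Dirichlet(16/5, 12/5, 9, 8, 9/4)
obs 8: x=1 → posterior Dirichlet(16/5, 17/5, 9, 8, 9/4)

k = 5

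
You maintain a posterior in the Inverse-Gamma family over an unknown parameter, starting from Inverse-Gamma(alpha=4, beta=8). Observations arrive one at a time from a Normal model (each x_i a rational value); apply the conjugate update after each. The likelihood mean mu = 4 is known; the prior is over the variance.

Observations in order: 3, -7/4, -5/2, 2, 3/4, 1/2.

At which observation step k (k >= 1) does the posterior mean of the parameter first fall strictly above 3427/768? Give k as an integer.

k = 2

obs 1: x=3 → posterior Inverse-Gamma(9/2, 17/2)
obs 2: x=-7/4 → posterior Inverse-Gamma(5, 801/32)
obs 3: x=-5/2 → posterior Inverse-Gamma(11/2, 1477/32)
obs 4: x=2 → posterior Inverse-Gamma(6, 1541/32)
obs 5: x=3/4 → posterior Inverse-Gamma(13/2, 855/16)
obs 6: x=1/2 → posterior Inverse-Gamma(7, 953/16)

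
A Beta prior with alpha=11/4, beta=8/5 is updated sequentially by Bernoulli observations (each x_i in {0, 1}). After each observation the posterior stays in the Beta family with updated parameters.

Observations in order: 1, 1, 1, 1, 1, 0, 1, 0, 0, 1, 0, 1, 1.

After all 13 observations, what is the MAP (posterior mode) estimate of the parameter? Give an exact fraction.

215/307

obs 1: x=1 → posterior Beta(15/4, 8/5)
obs 2: x=1 → posterior Beta(19/4, 8/5)
obs 3: x=1 → posterior Beta(23/4, 8/5)
obs 4: x=1 → posterior Beta(27/4, 8/5)
obs 5: x=1 → posterior Beta(31/4, 8/5)
obs 6: x=0 → posterior Beta(31/4, 13/5)
obs 7: x=1 → posterior Beta(35/4, 13/5)
obs 8: x=0 → posterior Beta(35/4, 18/5)
obs 9: x=0 → posterior Beta(35/4, 23/5)
obs 10: x=1 → posterior Beta(39/4, 23/5)
obs 11: x=0 → posterior Beta(39/4, 28/5)
obs 12: x=1 → posterior Beta(43/4, 28/5)
obs 13: x=1 → posterior Beta(47/4, 28/5)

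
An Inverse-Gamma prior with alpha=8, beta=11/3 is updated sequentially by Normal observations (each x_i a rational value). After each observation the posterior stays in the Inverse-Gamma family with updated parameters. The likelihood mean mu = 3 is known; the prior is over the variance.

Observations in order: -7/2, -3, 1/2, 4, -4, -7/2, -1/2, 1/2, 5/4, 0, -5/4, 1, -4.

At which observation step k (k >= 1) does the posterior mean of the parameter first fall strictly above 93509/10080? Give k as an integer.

k = 7

obs 1: x=-7/2 → posterior Inverse-Gamma(17/2, 595/24)
obs 2: x=-3 → posterior Inverse-Gamma(9, 1027/24)
obs 3: x=1/2 → posterior Inverse-Gamma(19/2, 551/12)
obs 4: x=4 → posterior Inverse-Gamma(10, 557/12)
obs 5: x=-4 → posterior Inverse-Gamma(21/2, 851/12)
obs 6: x=-7/2 → posterior Inverse-Gamma(11, 2209/24)
obs 7: x=-1/2 → posterior Inverse-Gamma(23/2, 589/6)
obs 8: x=1/2 → posterior Inverse-Gamma(12, 2431/24)
obs 9: x=5/4 → posterior Inverse-Gamma(25/2, 9871/96)
obs 10: x=0 → posterior Inverse-Gamma(13, 10303/96)
obs 11: x=-5/4 → posterior Inverse-Gamma(27/2, 5585/48)
obs 12: x=1 → posterior Inverse-Gamma(14, 5681/48)
obs 13: x=-4 → posterior Inverse-Gamma(29/2, 6857/48)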